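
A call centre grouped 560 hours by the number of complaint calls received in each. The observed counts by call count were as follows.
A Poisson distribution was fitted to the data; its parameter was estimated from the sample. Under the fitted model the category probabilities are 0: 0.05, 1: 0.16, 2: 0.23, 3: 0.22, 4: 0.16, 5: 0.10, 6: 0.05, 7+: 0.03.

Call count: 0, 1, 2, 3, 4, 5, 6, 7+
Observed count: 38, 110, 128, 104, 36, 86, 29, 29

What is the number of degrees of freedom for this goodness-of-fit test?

There are k = 8 categories and 1 parameter estimated from the data, so df = 8 − 1 − 1 = 6.

6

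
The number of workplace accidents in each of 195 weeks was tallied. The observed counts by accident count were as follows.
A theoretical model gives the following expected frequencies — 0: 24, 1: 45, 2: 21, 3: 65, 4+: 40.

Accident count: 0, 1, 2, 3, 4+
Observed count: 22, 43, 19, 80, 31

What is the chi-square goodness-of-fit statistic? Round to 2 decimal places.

cat         O        E   (O−E)²/E
0          22       24      0.167
1          43       45      0.089
2          19       21      0.190
3          80       65      3.462
4+         31       40      2.025
Sum = 5.93

5.93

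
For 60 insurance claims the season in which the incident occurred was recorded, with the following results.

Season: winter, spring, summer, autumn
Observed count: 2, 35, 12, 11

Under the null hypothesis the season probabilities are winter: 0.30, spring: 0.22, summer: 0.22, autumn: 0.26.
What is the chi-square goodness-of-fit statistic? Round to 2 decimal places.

Expected counts E_i = n·p_i: 60×0.30 = 18, 60×0.22 = 13.2, 60×0.22 = 13.2, 60×0.26 = 15.6.
winter: (2 − 18)²/18 = 256/18 = 14.222
spring: (35 − 13.2)²/13.2 = 475.24/13.2 = 36.003
summer: (12 − 13.2)²/13.2 = 1.44/13.2 = 0.109
autumn: (11 − 15.6)²/15.6 = 21.16/15.6 = 1.356
Sum = 51.69

51.69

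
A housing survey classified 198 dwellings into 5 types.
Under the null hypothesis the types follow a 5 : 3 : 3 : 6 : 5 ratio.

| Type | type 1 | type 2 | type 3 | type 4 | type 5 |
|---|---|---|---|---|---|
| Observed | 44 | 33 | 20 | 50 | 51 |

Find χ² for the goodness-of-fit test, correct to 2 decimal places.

4.27

Ratio total = 22. Expected counts: 198×5/22 = 45, 198×3/22 = 27, 198×3/22 = 27, 198×6/22 = 54, 198×5/22 = 45.
type 1: (44 − 45)²/45 = 1/45 = 0.022
type 2: (33 − 27)²/27 = 36/27 = 1.333
type 3: (20 − 27)²/27 = 49/27 = 1.815
type 4: (50 − 54)²/54 = 16/54 = 0.296
type 5: (51 − 45)²/45 = 36/45 = 0.800
Sum = 4.27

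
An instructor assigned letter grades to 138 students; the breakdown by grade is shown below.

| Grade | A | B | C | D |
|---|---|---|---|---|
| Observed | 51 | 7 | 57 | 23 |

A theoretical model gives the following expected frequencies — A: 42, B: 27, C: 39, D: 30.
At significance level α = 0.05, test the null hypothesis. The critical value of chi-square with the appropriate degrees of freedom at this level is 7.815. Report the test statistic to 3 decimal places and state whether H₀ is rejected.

26.684; reject

cat         O        E   (O−E)²/E
A          51       42     1.9286
B           7       27    14.8148
C          57       39     8.3077
D          23       30     1.6333
Sum = 26.684
df = 3. Since 26.684 > 7.815, we reject H₀.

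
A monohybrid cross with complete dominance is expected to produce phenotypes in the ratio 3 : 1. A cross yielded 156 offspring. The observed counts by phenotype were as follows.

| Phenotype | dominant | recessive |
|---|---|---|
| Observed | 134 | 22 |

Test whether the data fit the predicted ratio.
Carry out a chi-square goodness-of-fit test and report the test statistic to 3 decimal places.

9.880

Ratio total = 4. Expected counts: 156×3/4 = 117, 156×1/4 = 39.
cat            O        E   (O−E)²/E
dominant     134      117     2.4701
recessive     22       39     7.4103
Sum = 9.880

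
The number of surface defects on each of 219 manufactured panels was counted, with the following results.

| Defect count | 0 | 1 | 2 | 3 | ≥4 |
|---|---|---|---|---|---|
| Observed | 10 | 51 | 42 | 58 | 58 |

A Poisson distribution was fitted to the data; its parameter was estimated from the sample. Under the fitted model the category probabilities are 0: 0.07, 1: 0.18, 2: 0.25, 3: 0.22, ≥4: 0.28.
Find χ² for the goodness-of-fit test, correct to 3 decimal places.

10.405

Expected counts E_i = n·p_i: 219×0.07 = 15.33, 219×0.18 = 39.42, 219×0.25 = 54.75, 219×0.22 = 48.18, 219×0.28 = 61.32.
χ² = (10−15.33)²/15.33 + (51−39.42)²/39.42 + (42−54.75)²/54.75 + (58−48.18)²/48.18 + (58−61.32)²/61.32
   = 1.8532 + 3.4017 + 2.9692 + 2.0015 + 0.1798
Sum = 10.405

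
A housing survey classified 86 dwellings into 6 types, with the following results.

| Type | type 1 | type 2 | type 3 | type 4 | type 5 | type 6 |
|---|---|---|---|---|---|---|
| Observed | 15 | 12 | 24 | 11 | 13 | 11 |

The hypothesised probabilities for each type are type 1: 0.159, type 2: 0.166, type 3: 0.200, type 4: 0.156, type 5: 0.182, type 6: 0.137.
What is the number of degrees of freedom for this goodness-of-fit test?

There are k = 6 categories and no parameters were estimated from the data, so df = 6 − 1 = 5.

5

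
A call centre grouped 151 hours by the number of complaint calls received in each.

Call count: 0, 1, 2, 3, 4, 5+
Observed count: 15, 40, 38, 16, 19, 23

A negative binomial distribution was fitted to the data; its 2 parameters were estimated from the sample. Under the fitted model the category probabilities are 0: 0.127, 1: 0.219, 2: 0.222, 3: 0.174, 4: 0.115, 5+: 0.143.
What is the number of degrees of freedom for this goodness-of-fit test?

3

There are k = 6 categories and 2 parameters estimated from the data, so df = 6 − 1 − 2 = 3.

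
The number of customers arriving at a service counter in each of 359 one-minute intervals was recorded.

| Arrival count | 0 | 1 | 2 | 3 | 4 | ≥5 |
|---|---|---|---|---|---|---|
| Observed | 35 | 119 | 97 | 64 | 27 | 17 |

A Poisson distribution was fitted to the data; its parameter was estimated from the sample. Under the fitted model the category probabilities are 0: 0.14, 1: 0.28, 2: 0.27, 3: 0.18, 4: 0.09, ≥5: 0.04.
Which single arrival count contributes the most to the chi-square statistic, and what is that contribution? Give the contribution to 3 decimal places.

0, 4.633

Expected counts E_i = n·p_i: 359×0.14 = 50.26, 359×0.28 = 100.52, 359×0.27 = 96.93, 359×0.18 = 64.62, 359×0.09 = 32.31, 359×0.04 = 14.36.
χ² = (35−50.26)²/50.26 + (119−100.52)²/100.52 + (97−96.93)²/96.93 + (64−64.62)²/64.62 + (27−32.31)²/32.31 + (17−14.36)²/14.36
   = 4.6333 + 3.3974 + 0.0001 + 0.0059 + 0.8727 + 0.4853
The largest term is for 0: 4.633.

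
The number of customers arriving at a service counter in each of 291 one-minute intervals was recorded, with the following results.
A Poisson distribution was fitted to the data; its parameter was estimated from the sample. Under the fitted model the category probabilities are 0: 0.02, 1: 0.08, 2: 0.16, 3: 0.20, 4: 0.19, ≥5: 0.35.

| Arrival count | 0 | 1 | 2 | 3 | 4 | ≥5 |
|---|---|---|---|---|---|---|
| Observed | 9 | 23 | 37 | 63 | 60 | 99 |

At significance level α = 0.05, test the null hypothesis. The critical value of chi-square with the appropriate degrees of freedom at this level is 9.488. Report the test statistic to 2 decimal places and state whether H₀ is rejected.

4.58; do not reject

Expected counts E_i = n·p_i: 291×0.02 = 5.82, 291×0.08 = 23.28, 291×0.16 = 46.56, 291×0.20 = 58.2, 291×0.19 = 55.29, 291×0.35 = 101.85.
cat         O        E   (O−E)²/E
0           9     5.82      1.738
1          23    23.28      0.003
2          37    46.56      1.963
3          63     58.2      0.396
4          60    55.29      0.401
≥5         99   101.85      0.080
Sum = 4.58
df = 4. Since 4.58 < 9.488, we do not reject H₀.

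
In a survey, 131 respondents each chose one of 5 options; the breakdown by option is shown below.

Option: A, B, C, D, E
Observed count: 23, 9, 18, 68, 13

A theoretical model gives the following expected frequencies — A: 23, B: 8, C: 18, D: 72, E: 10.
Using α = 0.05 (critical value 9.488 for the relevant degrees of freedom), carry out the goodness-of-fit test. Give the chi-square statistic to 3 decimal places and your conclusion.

1.247; do not reject

A: (23 − 23)²/23 = 0/23 = 0.0000
B: (9 − 8)²/8 = 1/8 = 0.1250
C: (18 − 18)²/18 = 0/18 = 0.0000
D: (68 − 72)²/72 = 16/72 = 0.2222
E: (13 − 10)²/10 = 9/10 = 0.9000
Sum = 1.247
df = 4. Since 1.247 < 9.488, we do not reject H₀.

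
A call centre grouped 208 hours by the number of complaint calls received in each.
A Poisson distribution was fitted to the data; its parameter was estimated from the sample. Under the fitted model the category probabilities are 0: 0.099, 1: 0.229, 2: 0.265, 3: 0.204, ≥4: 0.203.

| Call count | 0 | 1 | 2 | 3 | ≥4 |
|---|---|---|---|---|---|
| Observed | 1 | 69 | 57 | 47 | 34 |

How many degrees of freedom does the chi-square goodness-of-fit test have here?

3

There are k = 5 categories and 1 parameter estimated from the data, so df = 5 − 1 − 1 = 3.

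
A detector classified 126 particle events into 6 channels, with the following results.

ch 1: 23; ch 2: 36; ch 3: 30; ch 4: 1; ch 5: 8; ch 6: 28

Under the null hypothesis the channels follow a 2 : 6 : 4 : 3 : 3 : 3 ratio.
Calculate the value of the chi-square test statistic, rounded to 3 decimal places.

Ratio total = 21. Expected counts: 126×2/21 = 12, 126×6/21 = 36, 126×4/21 = 24, 126×3/21 = 18, 126×3/21 = 18, 126×3/21 = 18.
cat         O        E   (O−E)²/E
ch 1       23       12    10.0833
ch 2       36       36     0.0000
ch 3       30       24     1.5000
ch 4        1       18    16.0556
ch 5        8       18     5.5556
ch 6       28       18     5.5556
Sum = 38.750

38.750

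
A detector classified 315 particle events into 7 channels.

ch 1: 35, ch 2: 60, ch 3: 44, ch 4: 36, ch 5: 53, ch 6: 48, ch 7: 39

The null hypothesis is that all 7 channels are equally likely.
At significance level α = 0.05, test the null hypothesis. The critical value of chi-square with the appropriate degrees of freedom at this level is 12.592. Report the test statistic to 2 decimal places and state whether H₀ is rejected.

Under H₀ each category has probability 1/7, so each expected count is 315/7 = 45.
cat         O        E   (O−E)²/E
ch 1       35       45      2.222
ch 2       60       45      5.000
ch 3       44       45      0.022
ch 4       36       45      1.800
ch 5       53       45      1.422
ch 6       48       45      0.200
ch 7       39       45      0.800
Sum = 11.47
df = 6. Since 11.47 < 12.592, we do not reject H₀.

11.47; do not reject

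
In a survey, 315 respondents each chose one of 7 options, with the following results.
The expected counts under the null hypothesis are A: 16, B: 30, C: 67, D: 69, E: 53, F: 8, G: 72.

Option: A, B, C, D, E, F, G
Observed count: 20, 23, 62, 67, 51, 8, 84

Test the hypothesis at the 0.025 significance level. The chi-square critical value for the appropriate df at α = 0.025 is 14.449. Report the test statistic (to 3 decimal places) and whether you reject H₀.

A: (20 − 16)²/16 = 16/16 = 1.0000
B: (23 − 30)²/30 = 49/30 = 1.6333
C: (62 − 67)²/67 = 25/67 = 0.3731
D: (67 − 69)²/69 = 4/69 = 0.0580
E: (51 − 53)²/53 = 4/53 = 0.0755
F: (8 − 8)²/8 = 0/8 = 0.0000
G: (84 − 72)²/72 = 144/72 = 2.0000
Sum = 5.140
df = 6. Since 5.140 < 14.449, we do not reject H₀.

5.140; do not reject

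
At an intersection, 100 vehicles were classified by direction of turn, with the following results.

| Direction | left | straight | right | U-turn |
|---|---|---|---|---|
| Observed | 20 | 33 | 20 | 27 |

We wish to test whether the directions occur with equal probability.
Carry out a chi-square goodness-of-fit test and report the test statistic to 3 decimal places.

4.720

Expected count for each of the 4 categories: 100/4 = 25.
cat           O        E   (O−E)²/E
left         20       25     1.0000
straight     33       25     2.5600
right        20       25     1.0000
U-turn       27       25     0.1600
Sum = 4.720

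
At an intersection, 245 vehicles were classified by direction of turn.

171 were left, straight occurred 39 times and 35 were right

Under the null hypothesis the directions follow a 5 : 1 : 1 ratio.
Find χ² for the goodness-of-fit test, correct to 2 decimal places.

0.55

Ratio total = 7. Expected counts: 245×5/7 = 175, 245×1/7 = 35, 245×1/7 = 35.
cat           O        E   (O−E)²/E
left        171      175      0.091
straight     39       35      0.457
right        35       35      0.000
Sum = 0.55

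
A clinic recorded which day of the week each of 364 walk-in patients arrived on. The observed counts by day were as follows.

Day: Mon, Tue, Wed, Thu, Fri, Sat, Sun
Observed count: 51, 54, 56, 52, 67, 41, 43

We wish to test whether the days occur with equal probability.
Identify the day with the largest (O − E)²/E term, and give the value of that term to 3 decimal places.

Fri, 4.327

Expected count for each of the 7 categories: 364/7 = 52.
Mon: (51 − 52)²/52 = 1/52 = 0.0192
Tue: (54 − 52)²/52 = 4/52 = 0.0769
Wed: (56 − 52)²/52 = 16/52 = 0.3077
Thu: (52 − 52)²/52 = 0/52 = 0.0000
Fri: (67 − 52)²/52 = 225/52 = 4.3269
Sat: (41 − 52)²/52 = 121/52 = 2.3269
Sun: (43 − 52)²/52 = 81/52 = 1.5577
The largest term is for Fri: 4.327.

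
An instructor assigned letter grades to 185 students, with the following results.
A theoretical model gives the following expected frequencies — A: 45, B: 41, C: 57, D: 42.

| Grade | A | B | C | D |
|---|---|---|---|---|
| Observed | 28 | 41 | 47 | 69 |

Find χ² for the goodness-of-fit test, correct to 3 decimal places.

A: (28 − 45)²/45 = 289/45 = 6.4222
B: (41 − 41)²/41 = 0/41 = 0.0000
C: (47 − 57)²/57 = 100/57 = 1.7544
D: (69 − 42)²/42 = 729/42 = 17.3571
Sum = 25.534

25.534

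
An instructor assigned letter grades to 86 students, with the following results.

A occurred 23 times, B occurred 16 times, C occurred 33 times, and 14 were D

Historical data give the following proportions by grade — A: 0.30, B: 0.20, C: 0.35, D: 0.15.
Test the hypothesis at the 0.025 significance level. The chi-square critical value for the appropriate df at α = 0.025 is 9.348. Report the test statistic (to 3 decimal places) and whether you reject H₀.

Expected counts E_i = n·p_i: 86×0.30 = 25.8, 86×0.20 = 17.2, 86×0.35 = 30.1, 86×0.15 = 12.9.
χ² = (23−25.8)²/25.8 + (16−17.2)²/17.2 + (33−30.1)²/30.1 + (14−12.9)²/12.9
   = 0.3039 + 0.0837 + 0.2794 + 0.0938
Sum = 0.761
df = 3. Since 0.761 < 9.348, we do not reject H₀.

0.761; do not reject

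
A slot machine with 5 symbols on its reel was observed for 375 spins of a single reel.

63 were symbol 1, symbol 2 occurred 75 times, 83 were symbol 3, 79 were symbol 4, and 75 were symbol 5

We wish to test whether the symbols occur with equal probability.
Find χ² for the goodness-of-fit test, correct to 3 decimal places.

Expected count for each of the 5 categories: 375/5 = 75.
χ² = (63−75)²/75 + (75−75)²/75 + (83−75)²/75 + (79−75)²/75 + (75−75)²/75
   = 1.9200 + 0.0000 + 0.8533 + 0.2133 + 0.0000
Sum = 2.987

2.987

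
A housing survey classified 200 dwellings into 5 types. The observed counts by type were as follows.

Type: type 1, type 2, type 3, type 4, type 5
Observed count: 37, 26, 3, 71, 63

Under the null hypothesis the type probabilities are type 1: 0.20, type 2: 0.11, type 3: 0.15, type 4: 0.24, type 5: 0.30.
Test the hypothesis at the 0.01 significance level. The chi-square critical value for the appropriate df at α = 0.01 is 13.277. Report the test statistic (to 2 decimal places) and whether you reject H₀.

Expected counts E_i = n·p_i: 200×0.20 = 40, 200×0.11 = 22, 200×0.15 = 30, 200×0.24 = 48, 200×0.30 = 60.
χ² = (37−40)²/40 + (26−22)²/22 + (3−30)²/30 + (71−48)²/48 + (63−60)²/60
   = 0.225 + 0.727 + 24.300 + 11.021 + 0.150
Sum = 36.42
df = 4. Since 36.42 > 13.277, we reject H₀.

36.42; reject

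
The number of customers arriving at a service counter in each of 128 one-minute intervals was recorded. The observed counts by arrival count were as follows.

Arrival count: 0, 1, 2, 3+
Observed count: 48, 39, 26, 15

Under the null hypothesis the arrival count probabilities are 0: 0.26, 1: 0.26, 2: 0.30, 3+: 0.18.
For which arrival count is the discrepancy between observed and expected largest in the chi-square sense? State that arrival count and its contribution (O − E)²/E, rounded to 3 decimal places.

Expected counts E_i = n·p_i: 128×0.26 = 33.28, 128×0.26 = 33.28, 128×0.30 = 38.4, 128×0.18 = 23.04.
χ² = (48−33.28)²/33.28 + (39−33.28)²/33.28 + (26−38.4)²/38.4 + (15−23.04)²/23.04
   = 6.5108 + 0.9831 + 4.0042 + 2.8056
The largest term is for 0: 6.511.

0, 6.511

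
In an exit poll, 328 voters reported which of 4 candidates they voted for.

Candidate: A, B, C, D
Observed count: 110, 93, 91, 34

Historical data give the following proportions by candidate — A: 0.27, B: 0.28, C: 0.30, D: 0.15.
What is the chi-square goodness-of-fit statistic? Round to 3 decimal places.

Expected counts E_i = n·p_i: 328×0.27 = 88.56, 328×0.28 = 91.84, 328×0.30 = 98.4, 328×0.15 = 49.2.
χ² = (110−88.56)²/88.56 + (93−91.84)²/91.84 + (91−98.4)²/98.4 + (34−49.2)²/49.2
   = 5.1905 + 0.0147 + 0.5565 + 4.6959
Sum = 10.458

10.458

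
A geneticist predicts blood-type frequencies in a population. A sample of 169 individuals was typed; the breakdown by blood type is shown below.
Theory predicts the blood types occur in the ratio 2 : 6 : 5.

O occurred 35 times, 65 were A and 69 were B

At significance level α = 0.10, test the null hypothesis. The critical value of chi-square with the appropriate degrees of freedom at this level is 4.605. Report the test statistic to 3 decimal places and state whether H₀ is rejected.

5.528; reject

Ratio total = 13. Expected counts: 169×2/13 = 26, 169×6/13 = 78, 169×5/13 = 65.
cat         O        E   (O−E)²/E
O          35       26     3.1154
A          65       78     2.1667
B          69       65     0.2462
Sum = 5.528
df = 2. Since 5.528 > 4.605, we reject H₀.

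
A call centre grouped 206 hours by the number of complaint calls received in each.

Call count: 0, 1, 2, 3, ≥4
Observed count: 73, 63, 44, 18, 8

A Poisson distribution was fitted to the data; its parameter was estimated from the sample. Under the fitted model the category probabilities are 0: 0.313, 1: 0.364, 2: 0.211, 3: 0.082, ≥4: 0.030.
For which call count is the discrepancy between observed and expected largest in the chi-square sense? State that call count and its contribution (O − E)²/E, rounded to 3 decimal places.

Expected counts E_i = n·p_i: 206×0.313 = 64.478, 206×0.364 = 74.984, 206×0.211 = 43.466, 206×0.082 = 16.892, 206×0.030 = 6.18.
0: (73 − 64.478)²/64.478 = 72.624484/64.478 = 1.1263
1: (63 − 74.984)²/74.984 = 143.616256/74.984 = 1.9153
2: (44 − 43.466)²/43.466 = 0.285156/43.466 = 0.0066
3: (18 − 16.892)²/16.892 = 1.227664/16.892 = 0.0727
≥4: (8 − 6.18)²/6.18 = 3.3124/6.18 = 0.5360
The largest term is for 1: 1.915.

1, 1.915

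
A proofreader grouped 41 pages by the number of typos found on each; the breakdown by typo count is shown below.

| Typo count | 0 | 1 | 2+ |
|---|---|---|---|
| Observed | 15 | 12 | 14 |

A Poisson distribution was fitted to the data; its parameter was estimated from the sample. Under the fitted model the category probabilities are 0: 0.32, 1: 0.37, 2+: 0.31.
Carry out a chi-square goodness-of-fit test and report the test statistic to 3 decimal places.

1.063

Expected counts E_i = n·p_i: 41×0.32 = 13.12, 41×0.37 = 15.17, 41×0.31 = 12.71.
0: (15 − 13.12)²/13.12 = 3.5344/13.12 = 0.2694
1: (12 − 15.17)²/15.17 = 10.0489/15.17 = 0.6624
2+: (14 − 12.71)²/12.71 = 1.6641/12.71 = 0.1309
Sum = 1.063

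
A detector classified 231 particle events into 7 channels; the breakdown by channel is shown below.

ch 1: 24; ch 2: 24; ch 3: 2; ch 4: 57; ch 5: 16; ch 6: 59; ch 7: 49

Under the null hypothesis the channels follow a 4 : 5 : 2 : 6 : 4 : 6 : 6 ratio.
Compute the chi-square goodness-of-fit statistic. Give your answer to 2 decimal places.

Ratio total = 33. Expected counts: 231×4/33 = 28, 231×5/33 = 35, 231×2/33 = 14, 231×6/33 = 42, 231×4/33 = 28, 231×6/33 = 42, 231×6/33 = 42.
χ² = (24−28)²/28 + (24−35)²/35 + (2−14)²/14 + (57−42)²/42 + (16−28)²/28 + (59−42)²/42 + (49−42)²/42
   = 0.571 + 3.457 + 10.286 + 5.357 + 5.143 + 6.881 + 1.167
Sum = 32.86

32.86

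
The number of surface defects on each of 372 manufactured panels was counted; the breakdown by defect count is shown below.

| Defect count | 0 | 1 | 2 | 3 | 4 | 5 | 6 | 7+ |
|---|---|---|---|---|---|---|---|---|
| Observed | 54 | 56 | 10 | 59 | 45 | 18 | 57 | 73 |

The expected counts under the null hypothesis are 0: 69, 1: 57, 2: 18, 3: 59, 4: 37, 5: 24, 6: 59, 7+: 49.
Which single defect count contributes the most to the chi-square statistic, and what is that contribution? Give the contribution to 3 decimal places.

cat         O        E   (O−E)²/E
0          54       69     3.2609
1          56       57     0.0175
2          10       18     3.5556
3          59       59     0.0000
4          45       37     1.7297
5          18       24     1.5000
6          57       59     0.0678
7+         73       49    11.7551
The largest term is for 7+: 11.755.

7+, 11.755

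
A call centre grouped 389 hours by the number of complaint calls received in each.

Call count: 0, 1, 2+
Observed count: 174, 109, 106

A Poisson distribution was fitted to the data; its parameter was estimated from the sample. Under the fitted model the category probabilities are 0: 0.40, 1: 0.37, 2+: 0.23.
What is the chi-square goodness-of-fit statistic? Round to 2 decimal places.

Expected counts E_i = n·p_i: 389×0.40 = 155.6, 389×0.37 = 143.93, 389×0.23 = 89.47.
0: (174 − 155.6)²/155.6 = 338.56/155.6 = 2.176
1: (109 − 143.93)²/143.93 = 1220.1049/143.93 = 8.477
2+: (106 − 89.47)²/89.47 = 273.2409/89.47 = 3.054
Sum = 13.71

13.71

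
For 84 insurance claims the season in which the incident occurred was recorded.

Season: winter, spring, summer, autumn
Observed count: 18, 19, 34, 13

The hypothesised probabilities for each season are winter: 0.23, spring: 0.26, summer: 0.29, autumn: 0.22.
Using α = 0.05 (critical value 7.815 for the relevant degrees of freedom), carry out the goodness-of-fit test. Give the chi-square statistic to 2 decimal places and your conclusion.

5.90; do not reject

Expected counts E_i = n·p_i: 84×0.23 = 19.32, 84×0.26 = 21.84, 84×0.29 = 24.36, 84×0.22 = 18.48.
χ² = (18−19.32)²/19.32 + (19−21.84)²/21.84 + (34−24.36)²/24.36 + (13−18.48)²/18.48
   = 0.090 + 0.369 + 3.815 + 1.625
Sum = 5.90
df = 3. Since 5.90 < 7.815, we do not reject H₀.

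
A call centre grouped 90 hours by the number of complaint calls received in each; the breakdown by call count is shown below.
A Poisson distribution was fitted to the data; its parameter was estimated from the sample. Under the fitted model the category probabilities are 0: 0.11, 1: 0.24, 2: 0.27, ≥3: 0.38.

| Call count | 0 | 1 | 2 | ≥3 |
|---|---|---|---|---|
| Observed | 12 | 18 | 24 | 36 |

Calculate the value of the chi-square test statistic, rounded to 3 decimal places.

Expected counts E_i = n·p_i: 90×0.11 = 9.9, 90×0.24 = 21.6, 90×0.27 = 24.3, 90×0.38 = 34.2.
0: (12 − 9.9)²/9.9 = 4.41/9.9 = 0.4455
1: (18 − 21.6)²/21.6 = 12.96/21.6 = 0.6000
2: (24 − 24.3)²/24.3 = 0.09/24.3 = 0.0037
≥3: (36 − 34.2)²/34.2 = 3.24/34.2 = 0.0947
Sum = 1.144

1.144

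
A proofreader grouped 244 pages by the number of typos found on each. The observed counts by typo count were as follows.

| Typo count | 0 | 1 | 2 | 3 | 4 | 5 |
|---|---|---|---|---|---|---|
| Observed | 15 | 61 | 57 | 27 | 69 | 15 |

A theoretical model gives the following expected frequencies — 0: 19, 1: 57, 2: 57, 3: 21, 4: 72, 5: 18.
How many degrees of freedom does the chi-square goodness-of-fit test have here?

There are k = 6 categories and no parameters were estimated from the data, so df = 6 − 1 = 5.

5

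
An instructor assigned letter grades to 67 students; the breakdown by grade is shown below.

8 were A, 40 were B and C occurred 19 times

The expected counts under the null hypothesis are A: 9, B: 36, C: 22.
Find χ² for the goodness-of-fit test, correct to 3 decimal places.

A: (8 − 9)²/9 = 1/9 = 0.1111
B: (40 − 36)²/36 = 16/36 = 0.4444
C: (19 − 22)²/22 = 9/22 = 0.4091
Sum = 0.965

0.965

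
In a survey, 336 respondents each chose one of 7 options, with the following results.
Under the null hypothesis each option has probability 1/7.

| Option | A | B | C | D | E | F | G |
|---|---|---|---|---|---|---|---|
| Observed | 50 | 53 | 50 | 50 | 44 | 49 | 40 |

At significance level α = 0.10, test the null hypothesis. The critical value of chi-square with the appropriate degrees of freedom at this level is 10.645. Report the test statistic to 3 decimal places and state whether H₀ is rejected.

2.458; do not reject

Expected count for each of the 7 categories: 336/7 = 48.
A: (50 − 48)²/48 = 4/48 = 0.0833
B: (53 − 48)²/48 = 25/48 = 0.5208
C: (50 − 48)²/48 = 4/48 = 0.0833
D: (50 − 48)²/48 = 4/48 = 0.0833
E: (44 − 48)²/48 = 16/48 = 0.3333
F: (49 − 48)²/48 = 1/48 = 0.0208
G: (40 − 48)²/48 = 64/48 = 1.3333
Sum = 2.458
df = 6. Since 2.458 < 10.645, we do not reject H₀.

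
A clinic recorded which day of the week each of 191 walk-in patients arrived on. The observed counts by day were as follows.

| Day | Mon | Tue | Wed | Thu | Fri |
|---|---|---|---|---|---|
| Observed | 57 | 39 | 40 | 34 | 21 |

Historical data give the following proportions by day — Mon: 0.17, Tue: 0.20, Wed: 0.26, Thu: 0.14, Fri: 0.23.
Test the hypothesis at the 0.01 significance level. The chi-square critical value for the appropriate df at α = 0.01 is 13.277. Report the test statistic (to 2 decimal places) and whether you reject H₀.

Expected counts E_i = n·p_i: 191×0.17 = 32.47, 191×0.20 = 38.2, 191×0.26 = 49.66, 191×0.14 = 26.74, 191×0.23 = 43.93.
χ² = (57−32.47)²/32.47 + (39−38.2)²/38.2 + (40−49.66)²/49.66 + (34−26.74)²/26.74 + (21−43.93)²/43.93
   = 18.532 + 0.017 + 1.879 + 1.971 + 11.969
Sum = 34.37
df = 4. Since 34.37 > 13.277, we reject H₀.

34.37; reject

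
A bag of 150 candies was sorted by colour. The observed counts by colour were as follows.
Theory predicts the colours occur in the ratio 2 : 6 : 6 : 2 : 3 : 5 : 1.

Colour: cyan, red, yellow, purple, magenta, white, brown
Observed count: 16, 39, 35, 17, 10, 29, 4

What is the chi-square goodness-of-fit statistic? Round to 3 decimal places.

Ratio total = 25. Expected counts: 150×2/25 = 12, 150×6/25 = 36, 150×6/25 = 36, 150×2/25 = 12, 150×3/25 = 18, 150×5/25 = 30, 150×1/25 = 6.
cat          O        E   (O−E)²/E
cyan        16       12     1.3333
red         39       36     0.2500
yellow      35       36     0.0278
purple      17       12     2.0833
magenta     10       18     3.5556
white       29       30     0.0333
brown        4        6     0.6667
Sum = 7.950

7.950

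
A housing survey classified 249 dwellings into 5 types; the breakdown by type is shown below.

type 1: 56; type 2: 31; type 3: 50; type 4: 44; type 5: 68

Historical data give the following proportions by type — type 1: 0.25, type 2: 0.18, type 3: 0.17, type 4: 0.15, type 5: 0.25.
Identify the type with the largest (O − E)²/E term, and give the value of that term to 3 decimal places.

type 2, 4.261

Expected counts E_i = n·p_i: 249×0.25 = 62.25, 249×0.18 = 44.82, 249×0.17 = 42.33, 249×0.15 = 37.35, 249×0.25 = 62.25.
cat         O        E   (O−E)²/E
type 1     56    62.25     0.6275
type 2     31    44.82     4.2613
type 3     50    42.33     1.3898
type 4     44    37.35     1.1840
type 5     68    62.25     0.5311
The largest term is for type 2: 4.261.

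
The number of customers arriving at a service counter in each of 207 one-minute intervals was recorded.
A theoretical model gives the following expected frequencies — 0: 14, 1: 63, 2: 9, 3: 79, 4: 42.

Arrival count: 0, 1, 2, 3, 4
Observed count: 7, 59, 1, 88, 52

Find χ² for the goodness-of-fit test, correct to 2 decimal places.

χ² = (7−14)²/14 + (59−63)²/63 + (1−9)²/9 + (88−79)²/79 + (52−42)²/42
   = 3.500 + 0.254 + 7.111 + 1.025 + 2.381
Sum = 14.27

14.27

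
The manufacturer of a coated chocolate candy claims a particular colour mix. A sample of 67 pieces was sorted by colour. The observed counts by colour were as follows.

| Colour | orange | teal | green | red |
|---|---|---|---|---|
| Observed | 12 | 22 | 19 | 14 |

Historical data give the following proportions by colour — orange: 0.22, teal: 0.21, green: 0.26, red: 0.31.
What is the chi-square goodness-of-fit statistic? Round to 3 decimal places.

Expected counts E_i = n·p_i: 67×0.22 = 14.74, 67×0.21 = 14.07, 67×0.26 = 17.42, 67×0.31 = 20.77.
orange: (12 − 14.74)²/14.74 = 7.5076/14.74 = 0.5093
teal: (22 − 14.07)²/14.07 = 62.8849/14.07 = 4.4694
green: (19 − 17.42)²/17.42 = 2.4964/17.42 = 0.1433
red: (14 − 20.77)²/20.77 = 45.8329/20.77 = 2.2067
Sum = 7.329

7.329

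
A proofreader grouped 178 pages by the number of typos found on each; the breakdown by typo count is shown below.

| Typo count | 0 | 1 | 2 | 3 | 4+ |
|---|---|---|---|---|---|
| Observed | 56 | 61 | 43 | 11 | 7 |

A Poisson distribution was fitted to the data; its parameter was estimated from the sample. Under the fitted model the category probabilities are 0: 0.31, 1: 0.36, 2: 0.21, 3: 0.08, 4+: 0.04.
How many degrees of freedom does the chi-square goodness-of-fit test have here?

3

There are k = 5 categories and 1 parameter estimated from the data, so df = 5 − 1 − 1 = 3.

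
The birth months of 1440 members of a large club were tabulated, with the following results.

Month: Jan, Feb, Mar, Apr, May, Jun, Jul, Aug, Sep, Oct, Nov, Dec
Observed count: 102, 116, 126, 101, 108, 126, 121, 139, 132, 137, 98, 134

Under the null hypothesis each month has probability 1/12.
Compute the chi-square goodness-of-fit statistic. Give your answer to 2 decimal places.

Under H₀ each category has probability 1/12, so each expected count is 1440/12 = 120.
χ² = (102−120)²/120 + (116−120)²/120 + (126−120)²/120 + (101−120)²/120 + (108−120)²/120 + (126−120)²/120 + (121−120)²/120 + (139−120)²/120 + (132−120)²/120 + (137−120)²/120 + (98−120)²/120 + (134−120)²/120
   = 2.700 + 0.133 + 0.300 + 3.008 + 1.200 + 0.300 + 0.008 + 3.008 + 1.200 + 2.408 + 4.033 + 1.633
Sum = 19.93

19.93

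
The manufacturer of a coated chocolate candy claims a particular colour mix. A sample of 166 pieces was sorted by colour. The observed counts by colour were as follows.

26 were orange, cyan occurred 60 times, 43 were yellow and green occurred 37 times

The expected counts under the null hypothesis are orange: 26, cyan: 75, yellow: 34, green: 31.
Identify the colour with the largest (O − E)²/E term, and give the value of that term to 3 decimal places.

cat         O        E   (O−E)²/E
orange     26       26     0.0000
cyan       60       75     3.0000
yellow     43       34     2.3824
green      37       31     1.1613
The largest term is for cyan: 3.000.

cyan, 3.000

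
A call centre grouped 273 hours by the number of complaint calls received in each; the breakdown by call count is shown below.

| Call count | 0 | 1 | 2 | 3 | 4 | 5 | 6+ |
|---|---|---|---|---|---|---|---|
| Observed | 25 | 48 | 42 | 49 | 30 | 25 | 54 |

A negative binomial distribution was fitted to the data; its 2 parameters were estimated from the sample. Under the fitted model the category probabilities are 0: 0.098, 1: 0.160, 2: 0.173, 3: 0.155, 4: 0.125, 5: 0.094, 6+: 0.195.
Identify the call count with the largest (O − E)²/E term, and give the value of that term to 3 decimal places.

Expected counts E_i = n·p_i: 273×0.098 = 26.754, 273×0.160 = 43.68, 273×0.173 = 47.229, 273×0.155 = 42.315, 273×0.125 = 34.125, 273×0.094 = 25.662, 273×0.195 = 53.235.
χ² = (25−26.754)²/26.754 + (48−43.68)²/43.68 + (42−47.229)²/47.229 + (49−42.315)²/42.315 + (30−34.125)²/34.125 + (25−25.662)²/25.662 + (54−53.235)²/53.235
   = 0.1150 + 0.4273 + 0.5789 + 1.0561 + 0.4986 + 0.0171 + 0.0110
The largest term is for 3: 1.056.

3, 1.056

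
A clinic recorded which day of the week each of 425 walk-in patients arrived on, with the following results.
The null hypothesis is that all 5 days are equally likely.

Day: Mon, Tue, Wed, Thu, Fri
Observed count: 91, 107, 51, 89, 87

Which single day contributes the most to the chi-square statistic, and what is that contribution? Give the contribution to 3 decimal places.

Expected count for each of the 5 categories: 425/5 = 85.
Mon: (91 − 85)²/85 = 36/85 = 0.4235
Tue: (107 − 85)²/85 = 484/85 = 5.6941
Wed: (51 − 85)²/85 = 1156/85 = 13.6000
Thu: (89 − 85)²/85 = 16/85 = 0.1882
Fri: (87 − 85)²/85 = 4/85 = 0.0471
The largest term is for Wed: 13.600.

Wed, 13.600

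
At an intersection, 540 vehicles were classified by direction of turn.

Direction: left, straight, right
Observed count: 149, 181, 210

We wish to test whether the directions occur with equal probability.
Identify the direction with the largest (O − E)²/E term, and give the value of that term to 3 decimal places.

Expected count for each of the 3 categories: 540/3 = 180.
χ² = (149−180)²/180 + (181−180)²/180 + (210−180)²/180
   = 5.3389 + 0.0056 + 5.0000
The largest term is for left: 5.339.

left, 5.339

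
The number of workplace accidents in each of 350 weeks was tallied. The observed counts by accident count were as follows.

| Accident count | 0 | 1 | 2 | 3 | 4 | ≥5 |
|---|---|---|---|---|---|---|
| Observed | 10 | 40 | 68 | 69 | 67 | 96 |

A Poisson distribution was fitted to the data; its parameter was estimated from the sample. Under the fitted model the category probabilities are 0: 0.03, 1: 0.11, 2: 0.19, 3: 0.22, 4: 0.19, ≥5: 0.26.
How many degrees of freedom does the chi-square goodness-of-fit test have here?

There are k = 6 categories and 1 parameter estimated from the data, so df = 6 − 1 − 1 = 4.

4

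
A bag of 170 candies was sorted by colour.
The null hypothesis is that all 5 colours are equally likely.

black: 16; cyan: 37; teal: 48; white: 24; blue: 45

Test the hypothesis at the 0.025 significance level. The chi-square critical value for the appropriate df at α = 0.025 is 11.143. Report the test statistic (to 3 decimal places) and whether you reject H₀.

22.059; reject

Under H₀ each category has probability 1/5, so each expected count is 170/5 = 34.
χ² = (16−34)²/34 + (37−34)²/34 + (48−34)²/34 + (24−34)²/34 + (45−34)²/34
   = 9.5294 + 0.2647 + 5.7647 + 2.9412 + 3.5588
Sum = 22.059
df = 4. Since 22.059 > 11.143, we reject H₀.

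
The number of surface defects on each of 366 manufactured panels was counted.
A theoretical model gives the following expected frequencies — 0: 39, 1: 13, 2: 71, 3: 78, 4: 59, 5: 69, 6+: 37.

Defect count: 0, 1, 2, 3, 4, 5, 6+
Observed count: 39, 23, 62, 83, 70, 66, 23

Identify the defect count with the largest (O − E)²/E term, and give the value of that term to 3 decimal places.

cat         O        E   (O−E)²/E
0          39       39     0.0000
1          23       13     7.6923
2          62       71     1.1408
3          83       78     0.3205
4          70       59     2.0508
5          66       69     0.1304
6+         23       37     5.2973
The largest term is for 1: 7.692.

1, 7.692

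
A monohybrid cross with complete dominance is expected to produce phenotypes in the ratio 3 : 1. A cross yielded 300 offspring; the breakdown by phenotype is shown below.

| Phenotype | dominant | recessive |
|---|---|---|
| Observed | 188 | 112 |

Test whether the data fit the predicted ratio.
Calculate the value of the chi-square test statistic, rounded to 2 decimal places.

24.34

Ratio total = 4. Expected counts: 300×3/4 = 225, 300×1/4 = 75.
dominant: (188 − 225)²/225 = 1369/225 = 6.084
recessive: (112 − 75)²/75 = 1369/75 = 18.253
Sum = 24.34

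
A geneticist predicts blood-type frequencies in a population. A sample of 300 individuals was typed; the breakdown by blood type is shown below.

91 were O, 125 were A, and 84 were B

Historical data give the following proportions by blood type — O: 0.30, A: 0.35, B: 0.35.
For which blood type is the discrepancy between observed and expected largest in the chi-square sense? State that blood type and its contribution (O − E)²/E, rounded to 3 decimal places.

B, 4.200

Expected counts E_i = n·p_i: 300×0.30 = 90, 300×0.35 = 105, 300×0.35 = 105.
O: (91 − 90)²/90 = 1/90 = 0.0111
A: (125 − 105)²/105 = 400/105 = 3.8095
B: (84 − 105)²/105 = 441/105 = 4.2000
The largest term is for B: 4.200.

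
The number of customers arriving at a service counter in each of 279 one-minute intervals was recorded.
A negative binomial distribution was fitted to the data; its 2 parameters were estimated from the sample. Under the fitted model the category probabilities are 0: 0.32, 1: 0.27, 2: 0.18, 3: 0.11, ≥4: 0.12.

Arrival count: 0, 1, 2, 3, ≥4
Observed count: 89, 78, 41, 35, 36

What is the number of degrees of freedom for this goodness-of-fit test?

2

There are k = 5 categories and 2 parameters estimated from the data, so df = 5 − 1 − 2 = 2.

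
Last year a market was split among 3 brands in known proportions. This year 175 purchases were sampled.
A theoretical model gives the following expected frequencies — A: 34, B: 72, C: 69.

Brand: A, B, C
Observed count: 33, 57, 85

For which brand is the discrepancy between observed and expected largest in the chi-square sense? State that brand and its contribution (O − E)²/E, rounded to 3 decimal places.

A: (33 − 34)²/34 = 1/34 = 0.0294
B: (57 − 72)²/72 = 225/72 = 3.1250
C: (85 − 69)²/69 = 256/69 = 3.7101
The largest term is for C: 3.710.

C, 3.710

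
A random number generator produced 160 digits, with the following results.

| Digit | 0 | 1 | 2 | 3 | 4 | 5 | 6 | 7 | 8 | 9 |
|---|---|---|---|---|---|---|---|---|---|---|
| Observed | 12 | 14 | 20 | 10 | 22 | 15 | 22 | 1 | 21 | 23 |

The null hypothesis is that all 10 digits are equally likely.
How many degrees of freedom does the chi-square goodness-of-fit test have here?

9

There are k = 10 categories and no parameters were estimated from the data, so df = 10 − 1 = 9.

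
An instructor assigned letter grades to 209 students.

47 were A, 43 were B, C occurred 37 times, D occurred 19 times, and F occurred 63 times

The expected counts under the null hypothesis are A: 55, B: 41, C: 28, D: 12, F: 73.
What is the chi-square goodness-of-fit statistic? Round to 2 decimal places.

A: (47 − 55)²/55 = 64/55 = 1.164
B: (43 − 41)²/41 = 4/41 = 0.098
C: (37 − 28)²/28 = 81/28 = 2.893
D: (19 − 12)²/12 = 49/12 = 4.083
F: (63 − 73)²/73 = 100/73 = 1.370
Sum = 9.61

9.61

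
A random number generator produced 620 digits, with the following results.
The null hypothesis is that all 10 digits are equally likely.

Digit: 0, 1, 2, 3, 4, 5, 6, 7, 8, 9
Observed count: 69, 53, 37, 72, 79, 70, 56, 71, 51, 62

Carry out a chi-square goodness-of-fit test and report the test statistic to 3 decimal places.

23.323

Under H₀ each category has probability 1/10, so each expected count is 620/10 = 62.
χ² = (69−62)²/62 + (53−62)²/62 + (37−62)²/62 + (72−62)²/62 + (79−62)²/62 + (70−62)²/62 + (56−62)²/62 + (71−62)²/62 + (51−62)²/62 + (62−62)²/62
   = 0.7903 + 1.3065 + 10.0806 + 1.6129 + 4.6613 + 1.0323 + 0.5806 + 1.3065 + 1.9516 + 0.0000
Sum = 23.323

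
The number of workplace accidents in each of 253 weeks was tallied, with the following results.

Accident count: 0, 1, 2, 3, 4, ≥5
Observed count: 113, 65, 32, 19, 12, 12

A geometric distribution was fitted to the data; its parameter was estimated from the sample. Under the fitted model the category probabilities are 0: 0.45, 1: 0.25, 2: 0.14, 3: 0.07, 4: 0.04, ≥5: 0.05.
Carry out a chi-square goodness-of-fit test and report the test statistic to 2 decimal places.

0.86

Expected counts E_i = n·p_i: 253×0.45 = 113.85, 253×0.25 = 63.25, 253×0.14 = 35.42, 253×0.07 = 17.71, 253×0.04 = 10.12, 253×0.05 = 12.65.
χ² = (113−113.85)²/113.85 + (65−63.25)²/63.25 + (32−35.42)²/35.42 + (19−17.71)²/17.71 + (12−10.12)²/10.12 + (12−12.65)²/12.65
   = 0.006 + 0.048 + 0.330 + 0.094 + 0.349 + 0.033
Sum = 0.86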